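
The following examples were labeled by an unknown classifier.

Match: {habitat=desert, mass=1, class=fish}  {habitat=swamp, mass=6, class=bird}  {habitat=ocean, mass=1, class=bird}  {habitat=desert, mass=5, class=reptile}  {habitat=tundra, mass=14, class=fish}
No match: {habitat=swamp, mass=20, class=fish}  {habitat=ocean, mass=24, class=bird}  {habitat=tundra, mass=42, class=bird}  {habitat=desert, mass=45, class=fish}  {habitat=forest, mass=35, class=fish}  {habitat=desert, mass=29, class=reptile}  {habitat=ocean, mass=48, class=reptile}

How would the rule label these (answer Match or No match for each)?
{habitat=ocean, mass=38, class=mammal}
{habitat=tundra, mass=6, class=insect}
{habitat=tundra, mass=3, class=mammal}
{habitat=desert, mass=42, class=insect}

A rule that fits every label: mass ≤ 14 — true of each 'Match' example, false of each 'No match' one.
{habitat=ocean, mass=38, class=mammal}: mass = 38, does not satisfy this → No match.
{habitat=tundra, mass=6, class=insect}: mass = 6, checks out → Match.
{habitat=tundra, mass=3, class=mammal}: mass = 3, checks out → Match.
{habitat=desert, mass=42, class=insect}: mass = 42, does not satisfy this → No match.

No match, Match, Match, No match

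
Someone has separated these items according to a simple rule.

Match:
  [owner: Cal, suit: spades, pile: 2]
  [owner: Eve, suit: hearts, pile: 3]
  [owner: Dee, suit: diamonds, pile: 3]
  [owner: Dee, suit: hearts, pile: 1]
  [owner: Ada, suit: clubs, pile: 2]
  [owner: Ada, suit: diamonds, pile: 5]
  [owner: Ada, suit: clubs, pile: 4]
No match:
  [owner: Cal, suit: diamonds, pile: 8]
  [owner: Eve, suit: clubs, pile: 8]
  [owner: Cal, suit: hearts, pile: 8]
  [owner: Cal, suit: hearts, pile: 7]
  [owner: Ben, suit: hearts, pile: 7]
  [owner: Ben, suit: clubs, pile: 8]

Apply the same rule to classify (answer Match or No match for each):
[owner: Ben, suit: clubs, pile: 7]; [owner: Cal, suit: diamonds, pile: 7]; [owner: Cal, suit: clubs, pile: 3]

No match, No match, Match

The rule appears to be: pile ≤ 5.
[owner: Ben, suit: clubs, pile: 7] — pile = 7, hence No match.
[owner: Cal, suit: diamonds, pile: 7] — pile = 7, hence No match.
[owner: Cal, suit: clubs, pile: 3] — pile = 3, hence Match.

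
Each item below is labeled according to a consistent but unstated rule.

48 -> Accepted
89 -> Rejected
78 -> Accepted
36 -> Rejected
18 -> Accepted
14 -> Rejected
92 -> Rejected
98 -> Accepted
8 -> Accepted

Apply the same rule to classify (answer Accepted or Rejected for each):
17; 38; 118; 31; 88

Rejected, Accepted, Accepted, Rejected, Accepted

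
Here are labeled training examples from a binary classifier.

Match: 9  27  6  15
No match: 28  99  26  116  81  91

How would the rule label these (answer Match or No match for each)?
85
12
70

No match, Match, No match

'Match' ⟺ multiple of 3 AND at most 27.
85: 85 = 3·28 + 1, 85 > 27 — doesn't match, so No match. 12: 12 = 3·4, 12 ≤ 27 — meets the rule, so Match. 70: 70 = 3·23 + 1, 70 > 27 — doesn't match, so No match.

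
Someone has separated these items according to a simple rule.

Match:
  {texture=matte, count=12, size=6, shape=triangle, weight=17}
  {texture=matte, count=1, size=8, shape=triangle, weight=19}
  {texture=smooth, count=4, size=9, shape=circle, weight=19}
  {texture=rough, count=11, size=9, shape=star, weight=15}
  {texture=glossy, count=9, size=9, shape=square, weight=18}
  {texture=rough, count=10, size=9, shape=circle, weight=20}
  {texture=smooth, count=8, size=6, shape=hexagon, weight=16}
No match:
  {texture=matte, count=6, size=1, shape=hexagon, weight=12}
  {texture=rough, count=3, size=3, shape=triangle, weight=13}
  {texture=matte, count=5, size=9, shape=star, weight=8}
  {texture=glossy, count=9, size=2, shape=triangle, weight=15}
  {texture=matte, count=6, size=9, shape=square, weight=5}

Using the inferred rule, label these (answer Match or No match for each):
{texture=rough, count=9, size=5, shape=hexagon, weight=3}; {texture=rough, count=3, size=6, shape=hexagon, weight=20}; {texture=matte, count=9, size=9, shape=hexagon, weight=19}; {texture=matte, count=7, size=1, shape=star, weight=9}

The rule appears to be: weight ≥ 12 AND size ≥ 6.
No match: {texture=rough, count=9, size=5, shape=hexagon, weight=3}, since weight = 3, size = 5. Match: {texture=rough, count=3, size=6, shape=hexagon, weight=20}, since weight = 20, size = 6. Match: {texture=matte, count=9, size=9, shape=hexagon, weight=19}, since weight = 19, size = 9. No match: {texture=matte, count=7, size=1, shape=star, weight=9}, since weight = 9, size = 1.

No match, Match, Match, No match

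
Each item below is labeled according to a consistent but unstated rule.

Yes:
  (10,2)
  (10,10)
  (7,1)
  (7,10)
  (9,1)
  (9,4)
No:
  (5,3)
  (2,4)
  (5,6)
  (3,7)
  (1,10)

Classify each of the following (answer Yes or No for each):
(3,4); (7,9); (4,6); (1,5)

The common property of the 'Yes' items is: first ≥ 6. No 'No' item has it.

No, Yes, No, No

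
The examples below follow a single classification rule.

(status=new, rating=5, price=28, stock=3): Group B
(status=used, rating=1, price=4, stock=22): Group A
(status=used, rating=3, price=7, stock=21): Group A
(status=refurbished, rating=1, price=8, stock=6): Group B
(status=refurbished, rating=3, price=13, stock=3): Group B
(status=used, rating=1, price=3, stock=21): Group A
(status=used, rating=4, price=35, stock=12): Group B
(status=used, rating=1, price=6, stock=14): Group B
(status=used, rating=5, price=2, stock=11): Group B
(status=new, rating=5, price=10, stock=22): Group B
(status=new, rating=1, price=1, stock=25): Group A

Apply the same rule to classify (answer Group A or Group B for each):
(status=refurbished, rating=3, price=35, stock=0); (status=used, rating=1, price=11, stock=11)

Rule: price ≤ 7 AND stock ≥ 21. This holds for each 'Group A' example and fails for each 'Group B' one.

Group B, Group B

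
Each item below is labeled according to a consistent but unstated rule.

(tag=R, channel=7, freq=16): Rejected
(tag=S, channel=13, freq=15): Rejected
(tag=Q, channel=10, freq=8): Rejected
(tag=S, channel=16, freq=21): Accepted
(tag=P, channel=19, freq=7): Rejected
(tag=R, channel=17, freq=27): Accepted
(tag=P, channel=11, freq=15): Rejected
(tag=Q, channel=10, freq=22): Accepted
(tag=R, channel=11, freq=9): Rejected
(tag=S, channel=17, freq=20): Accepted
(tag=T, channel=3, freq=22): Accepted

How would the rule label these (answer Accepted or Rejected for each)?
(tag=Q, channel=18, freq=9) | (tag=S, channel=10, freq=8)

Rejected, Rejected

One predicate separates the groups cleanly: freq ≥ 20.
(tag=Q, channel=18, freq=9): freq = 9, lacks this property → Rejected. (tag=S, channel=10, freq=8): freq = 8, lacks this property → Rejected.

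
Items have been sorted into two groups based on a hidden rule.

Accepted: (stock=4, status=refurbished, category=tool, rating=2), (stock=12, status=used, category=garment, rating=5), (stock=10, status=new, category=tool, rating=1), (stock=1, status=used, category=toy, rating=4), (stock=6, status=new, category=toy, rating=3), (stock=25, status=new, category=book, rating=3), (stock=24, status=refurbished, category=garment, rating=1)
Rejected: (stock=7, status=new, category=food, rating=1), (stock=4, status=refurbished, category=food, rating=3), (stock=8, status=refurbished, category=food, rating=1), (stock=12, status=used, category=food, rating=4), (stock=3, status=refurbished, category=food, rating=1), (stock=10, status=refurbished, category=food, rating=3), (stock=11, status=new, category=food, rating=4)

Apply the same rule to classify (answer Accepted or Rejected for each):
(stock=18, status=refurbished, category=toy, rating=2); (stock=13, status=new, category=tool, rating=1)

Accepted, Accepted

Checking candidate rules against both groups, what survives is: category is not food.
(stock=18, status=refurbished, category=toy, rating=2) → category is toy → Accepted.
(stock=13, status=new, category=tool, rating=1) → category is tool → Accepted.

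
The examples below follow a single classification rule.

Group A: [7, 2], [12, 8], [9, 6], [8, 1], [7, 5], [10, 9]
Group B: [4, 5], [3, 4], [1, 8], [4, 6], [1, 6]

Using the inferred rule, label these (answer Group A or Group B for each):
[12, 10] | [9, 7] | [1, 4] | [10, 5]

Group A, Group A, Group B, Group A

The common property of the 'Group A' items is: first > second. No 'Group B' item has it.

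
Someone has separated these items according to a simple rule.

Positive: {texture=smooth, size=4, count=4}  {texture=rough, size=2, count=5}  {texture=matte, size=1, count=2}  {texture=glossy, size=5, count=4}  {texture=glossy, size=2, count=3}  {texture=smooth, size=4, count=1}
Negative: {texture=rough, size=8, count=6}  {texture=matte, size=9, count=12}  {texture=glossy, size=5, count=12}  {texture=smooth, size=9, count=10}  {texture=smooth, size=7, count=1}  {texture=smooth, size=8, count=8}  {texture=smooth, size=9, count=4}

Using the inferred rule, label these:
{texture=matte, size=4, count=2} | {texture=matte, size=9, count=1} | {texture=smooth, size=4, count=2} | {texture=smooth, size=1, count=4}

One predicate separates the groups cleanly: count ≤ 5 AND size ≤ 5.

Positive, Negative, Positive, Positive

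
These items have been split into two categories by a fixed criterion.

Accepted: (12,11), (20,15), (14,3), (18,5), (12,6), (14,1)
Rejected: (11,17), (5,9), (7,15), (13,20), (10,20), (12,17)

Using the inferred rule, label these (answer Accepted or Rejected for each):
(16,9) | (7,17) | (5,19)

'Accepted' ⟺ first > second.

Accepted, Rejected, Rejected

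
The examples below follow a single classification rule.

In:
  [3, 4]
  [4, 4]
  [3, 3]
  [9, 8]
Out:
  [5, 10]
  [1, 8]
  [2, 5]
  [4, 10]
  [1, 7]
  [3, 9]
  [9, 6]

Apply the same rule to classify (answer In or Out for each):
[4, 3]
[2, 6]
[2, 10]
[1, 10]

Every 'In' example satisfies: |first − second| ≤ 1. None of the 'Out' examples do.
[4, 3] → |4−3| = 1 → In.
[2, 6] → |2−6| = 4 → Out.
[2, 10] → |2−10| = 8 → Out.
[1, 10] → |1−10| = 9 → Out.

In, Out, Out, Out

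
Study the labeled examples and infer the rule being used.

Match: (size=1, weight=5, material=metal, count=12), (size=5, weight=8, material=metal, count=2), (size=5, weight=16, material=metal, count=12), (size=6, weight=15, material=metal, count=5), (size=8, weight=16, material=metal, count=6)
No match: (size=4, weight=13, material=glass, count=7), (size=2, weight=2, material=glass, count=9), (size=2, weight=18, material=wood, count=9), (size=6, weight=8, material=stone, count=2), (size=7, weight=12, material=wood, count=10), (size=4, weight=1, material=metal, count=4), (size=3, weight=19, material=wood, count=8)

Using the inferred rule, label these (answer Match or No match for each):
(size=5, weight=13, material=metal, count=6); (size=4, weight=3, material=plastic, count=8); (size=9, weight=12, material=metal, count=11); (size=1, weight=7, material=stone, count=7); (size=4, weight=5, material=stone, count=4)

Match, No match, Match, No match, No match

'Match' ⟺ material is metal AND weight ≥ 2.
(size=5, weight=13, material=metal, count=6): material is metal, weight = 13, meets the rule → Match. (size=4, weight=3, material=plastic, count=8): material is plastic, weight = 3, fails the rule → No match. (size=9, weight=12, material=metal, count=11): material is metal, weight = 12, meets the rule → Match. (size=1, weight=7, material=stone, count=7): material is stone, weight = 7, fails the rule → No match. (size=4, weight=5, material=stone, count=4): material is stone, weight = 5, fails the rule → No match.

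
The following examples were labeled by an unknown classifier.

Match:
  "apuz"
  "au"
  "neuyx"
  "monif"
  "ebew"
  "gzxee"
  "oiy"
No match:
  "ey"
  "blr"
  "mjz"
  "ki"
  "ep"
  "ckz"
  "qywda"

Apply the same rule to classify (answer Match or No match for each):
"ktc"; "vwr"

A rule that fits every label: has ≥ 2 vowels — true of each 'Match' example, false of each 'No match' one.
No match: "ktc", since 0 vowels. No match: "vwr", since 0 vowels.

No match, No match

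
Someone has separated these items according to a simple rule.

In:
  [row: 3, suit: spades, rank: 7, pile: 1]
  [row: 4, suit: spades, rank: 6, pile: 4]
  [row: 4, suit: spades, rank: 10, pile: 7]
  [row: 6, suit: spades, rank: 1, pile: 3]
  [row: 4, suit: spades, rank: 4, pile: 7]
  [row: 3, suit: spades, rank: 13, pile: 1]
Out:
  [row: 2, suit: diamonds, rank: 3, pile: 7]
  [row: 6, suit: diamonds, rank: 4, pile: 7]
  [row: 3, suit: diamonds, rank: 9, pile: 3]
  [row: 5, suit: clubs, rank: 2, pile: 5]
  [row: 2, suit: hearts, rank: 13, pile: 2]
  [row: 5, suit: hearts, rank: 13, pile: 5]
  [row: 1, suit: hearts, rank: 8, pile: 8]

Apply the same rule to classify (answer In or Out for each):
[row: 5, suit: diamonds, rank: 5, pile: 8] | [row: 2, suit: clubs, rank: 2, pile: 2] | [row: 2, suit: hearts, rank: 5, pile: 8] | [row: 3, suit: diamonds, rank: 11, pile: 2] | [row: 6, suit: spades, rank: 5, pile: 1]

Out, Out, Out, Out, In

Looking at the examples, the only property every 'In' case has and every 'Out' case lacks is: suit is spades.
[row: 5, suit: diamonds, rank: 5, pile: 8]: suit is diamonds — fails the rule, so Out.
[row: 2, suit: clubs, rank: 2, pile: 2]: suit is clubs — fails the rule, so Out.
[row: 2, suit: hearts, rank: 5, pile: 8]: suit is hearts — fails the rule, so Out.
[row: 3, suit: diamonds, rank: 11, pile: 2]: suit is diamonds — fails the rule, so Out.
[row: 6, suit: spades, rank: 5, pile: 1]: suit is spades — fits, so In.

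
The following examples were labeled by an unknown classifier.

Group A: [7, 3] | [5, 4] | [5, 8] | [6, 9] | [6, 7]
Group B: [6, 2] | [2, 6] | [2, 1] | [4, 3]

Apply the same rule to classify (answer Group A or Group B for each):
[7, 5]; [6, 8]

All 'Group A' examples share one property — sum ≥ 9 — and every 'Group B' example lacks it.
Group A: [7, 5], since 7+5 = 12. Group A: [6, 8], since 6+8 = 14.

Group A, Group A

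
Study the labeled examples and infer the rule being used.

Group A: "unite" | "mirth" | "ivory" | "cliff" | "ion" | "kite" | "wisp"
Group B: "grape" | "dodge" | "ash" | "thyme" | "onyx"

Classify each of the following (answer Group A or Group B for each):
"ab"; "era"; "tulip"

Group B, Group B, Group A

The pattern is that an item is 'Group A' exactly when: contains 'i'.
"ab": no 'i', doesn't qualify → Group B.
"era": no 'i', doesn't qualify → Group B.
"tulip": has 'i', checks out → Group A.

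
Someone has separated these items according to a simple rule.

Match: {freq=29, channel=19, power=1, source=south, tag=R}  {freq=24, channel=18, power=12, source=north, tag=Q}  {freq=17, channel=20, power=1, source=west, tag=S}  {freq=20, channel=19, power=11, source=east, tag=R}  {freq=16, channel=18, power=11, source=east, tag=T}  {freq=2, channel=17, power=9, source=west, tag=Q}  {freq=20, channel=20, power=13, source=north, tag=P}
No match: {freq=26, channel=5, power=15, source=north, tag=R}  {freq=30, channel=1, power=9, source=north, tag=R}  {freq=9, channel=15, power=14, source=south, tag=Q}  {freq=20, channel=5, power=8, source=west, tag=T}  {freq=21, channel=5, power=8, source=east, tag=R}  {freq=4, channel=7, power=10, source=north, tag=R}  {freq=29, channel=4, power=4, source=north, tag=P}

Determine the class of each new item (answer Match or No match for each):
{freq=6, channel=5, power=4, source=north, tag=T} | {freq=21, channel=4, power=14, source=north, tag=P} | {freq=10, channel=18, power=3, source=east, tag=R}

All 'Match' examples share one property — channel ≥ 17 — and every 'No match' example lacks it.

No match, No match, Match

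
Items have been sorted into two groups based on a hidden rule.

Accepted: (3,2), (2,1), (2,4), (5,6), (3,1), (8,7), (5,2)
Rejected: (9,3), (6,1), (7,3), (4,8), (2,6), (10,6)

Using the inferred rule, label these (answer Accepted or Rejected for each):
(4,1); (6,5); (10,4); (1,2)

Accepted, Accepted, Rejected, Accepted

The pattern is that an item is 'Accepted' exactly when: |first − second| ≤ 3.
(4,1) → |4−1| = 3 → Accepted.
(6,5) → |6−5| = 1 → Accepted.
(10,4) → |10−4| = 6 → Rejected.
(1,2) → |1−2| = 1 → Accepted.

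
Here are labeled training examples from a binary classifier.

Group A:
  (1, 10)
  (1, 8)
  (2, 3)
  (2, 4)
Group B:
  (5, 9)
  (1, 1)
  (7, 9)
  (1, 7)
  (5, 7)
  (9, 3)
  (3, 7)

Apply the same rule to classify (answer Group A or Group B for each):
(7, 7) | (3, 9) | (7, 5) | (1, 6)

All 'Group A' examples share one property — product is even — and every 'Group B' example lacks it.
Group B: (7, 7), since 7·7 = 49. Group B: (3, 9), since 3·9 = 27. Group B: (7, 5), since 7·5 = 35. Group A: (1, 6), since 1·6 = 6.

Group B, Group B, Group B, Group A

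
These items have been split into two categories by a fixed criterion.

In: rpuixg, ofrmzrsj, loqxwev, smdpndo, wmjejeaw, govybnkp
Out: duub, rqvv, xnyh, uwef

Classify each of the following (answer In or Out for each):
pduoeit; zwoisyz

In, In

All 'In' examples share one property — length ≥ 6 — and every 'Out' example lacks it.
pduoeit: In (length 7).
zwoisyz: In (length 7).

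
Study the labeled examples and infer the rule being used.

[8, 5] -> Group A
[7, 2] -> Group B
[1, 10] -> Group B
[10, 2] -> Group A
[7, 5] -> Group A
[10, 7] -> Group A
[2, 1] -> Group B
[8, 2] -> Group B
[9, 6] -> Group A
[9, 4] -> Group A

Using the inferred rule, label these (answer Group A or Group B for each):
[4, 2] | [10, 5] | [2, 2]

All 'Group A' examples share one property — sum ≥ 12 — and every 'Group B' example lacks it.

Group B, Group A, Group B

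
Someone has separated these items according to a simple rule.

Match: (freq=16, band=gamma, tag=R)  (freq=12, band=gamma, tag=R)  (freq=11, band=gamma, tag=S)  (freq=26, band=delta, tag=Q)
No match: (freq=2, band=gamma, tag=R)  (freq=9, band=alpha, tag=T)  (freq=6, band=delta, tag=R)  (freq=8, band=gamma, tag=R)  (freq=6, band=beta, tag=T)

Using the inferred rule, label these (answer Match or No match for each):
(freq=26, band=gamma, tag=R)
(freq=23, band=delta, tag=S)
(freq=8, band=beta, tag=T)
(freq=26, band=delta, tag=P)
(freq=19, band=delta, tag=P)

Match, Match, No match, Match, Match

All 'Match' examples share one property — freq ≥ 11 — and every 'No match' example lacks it.
(freq=26, band=gamma, tag=R) → freq = 26 → Match. (freq=23, band=delta, tag=S) → freq = 23 → Match. (freq=8, band=beta, tag=T) → freq = 8 → No match. (freq=26, band=delta, tag=P) → freq = 26 → Match. (freq=19, band=delta, tag=P) → freq = 19 → Match.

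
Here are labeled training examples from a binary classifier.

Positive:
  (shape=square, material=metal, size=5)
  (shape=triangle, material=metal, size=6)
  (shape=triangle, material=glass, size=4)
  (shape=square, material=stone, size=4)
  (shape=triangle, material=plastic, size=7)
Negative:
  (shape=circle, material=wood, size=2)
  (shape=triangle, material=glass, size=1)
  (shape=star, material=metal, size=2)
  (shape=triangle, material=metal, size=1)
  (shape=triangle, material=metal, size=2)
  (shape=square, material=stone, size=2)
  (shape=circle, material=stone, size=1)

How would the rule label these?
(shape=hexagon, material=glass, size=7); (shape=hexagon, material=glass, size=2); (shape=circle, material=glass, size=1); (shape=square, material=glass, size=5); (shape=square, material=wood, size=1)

Positive, Negative, Negative, Positive, Negative

Rule: size ≥ 4. This holds for each 'Positive' example and fails for each 'Negative' one.
(shape=hexagon, material=glass, size=7) — size = 7, hence Positive.
(shape=hexagon, material=glass, size=2) — size = 2, hence Negative.
(shape=circle, material=glass, size=1) — size = 1, hence Negative.
(shape=square, material=glass, size=5) — size = 5, hence Positive.
(shape=square, material=wood, size=1) — size = 1, hence Negative.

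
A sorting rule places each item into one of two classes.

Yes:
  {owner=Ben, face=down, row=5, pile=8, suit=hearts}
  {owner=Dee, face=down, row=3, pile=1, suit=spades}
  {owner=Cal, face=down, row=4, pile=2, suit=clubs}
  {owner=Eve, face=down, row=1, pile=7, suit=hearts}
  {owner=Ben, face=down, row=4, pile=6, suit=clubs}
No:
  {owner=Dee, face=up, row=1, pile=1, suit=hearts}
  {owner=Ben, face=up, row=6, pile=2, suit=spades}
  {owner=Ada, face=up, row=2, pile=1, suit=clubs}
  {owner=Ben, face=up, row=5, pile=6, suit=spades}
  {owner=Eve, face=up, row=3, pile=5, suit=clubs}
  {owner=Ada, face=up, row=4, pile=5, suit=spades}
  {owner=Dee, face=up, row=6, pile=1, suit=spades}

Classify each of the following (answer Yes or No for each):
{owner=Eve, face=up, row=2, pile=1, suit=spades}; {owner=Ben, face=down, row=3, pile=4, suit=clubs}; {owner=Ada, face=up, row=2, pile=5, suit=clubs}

No, Yes, No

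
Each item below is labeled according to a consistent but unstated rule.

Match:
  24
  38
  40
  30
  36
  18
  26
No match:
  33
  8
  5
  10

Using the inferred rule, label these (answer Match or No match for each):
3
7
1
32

Every 'Match' example satisfies: even AND at least 18. None of the 'No match' examples do.
3: 3 is odd, 3 < 18, doesn't match → No match.
7: 7 is odd, 7 < 18, doesn't match → No match.
1: 1 is odd, 1 < 18, doesn't match → No match.
32: 32 is even, 32 ≥ 18, satisfies this → Match.

No match, No match, No match, Match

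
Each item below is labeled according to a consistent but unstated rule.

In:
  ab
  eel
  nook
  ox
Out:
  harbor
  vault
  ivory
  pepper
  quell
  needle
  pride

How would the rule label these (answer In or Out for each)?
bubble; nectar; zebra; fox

Out, Out, Out, In

All 'In' examples share one property — length ≤ 4 — and every 'Out' example lacks it.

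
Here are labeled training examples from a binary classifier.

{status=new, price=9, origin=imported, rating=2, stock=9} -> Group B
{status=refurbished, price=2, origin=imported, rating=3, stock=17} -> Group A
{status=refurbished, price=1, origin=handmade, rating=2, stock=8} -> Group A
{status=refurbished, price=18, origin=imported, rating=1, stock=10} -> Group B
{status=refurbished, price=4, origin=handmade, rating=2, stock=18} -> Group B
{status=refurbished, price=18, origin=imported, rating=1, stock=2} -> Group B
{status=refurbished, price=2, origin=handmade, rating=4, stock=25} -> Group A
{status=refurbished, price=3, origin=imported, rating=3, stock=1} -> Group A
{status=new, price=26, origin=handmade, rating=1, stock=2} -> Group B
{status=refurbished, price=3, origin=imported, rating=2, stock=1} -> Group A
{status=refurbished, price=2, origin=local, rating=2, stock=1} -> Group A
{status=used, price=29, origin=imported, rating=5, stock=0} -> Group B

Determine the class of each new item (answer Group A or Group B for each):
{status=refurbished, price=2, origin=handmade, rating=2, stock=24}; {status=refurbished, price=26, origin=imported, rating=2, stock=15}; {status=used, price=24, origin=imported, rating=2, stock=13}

Group A, Group B, Group B

One predicate separates the groups cleanly: price ≤ 3.
{status=refurbished, price=2, origin=handmade, rating=2, stock=24} → price = 2 → Group A. {status=refurbished, price=26, origin=imported, rating=2, stock=15} → price = 26 → Group B. {status=used, price=24, origin=imported, rating=2, stock=13} → price = 24 → Group B.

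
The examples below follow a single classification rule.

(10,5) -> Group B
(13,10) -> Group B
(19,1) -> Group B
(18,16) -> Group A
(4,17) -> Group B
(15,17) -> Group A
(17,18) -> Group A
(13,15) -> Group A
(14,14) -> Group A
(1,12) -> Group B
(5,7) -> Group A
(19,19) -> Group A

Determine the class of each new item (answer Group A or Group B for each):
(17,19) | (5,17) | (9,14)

Group A, Group B, Group B

Every 'Group A' example satisfies: |first − second| ≤ 2. None of the 'Group B' examples do.
(17,19) → |17−19| = 2 → Group A.
(5,17) → |5−17| = 12 → Group B.
(9,14) → |9−14| = 5 → Group B.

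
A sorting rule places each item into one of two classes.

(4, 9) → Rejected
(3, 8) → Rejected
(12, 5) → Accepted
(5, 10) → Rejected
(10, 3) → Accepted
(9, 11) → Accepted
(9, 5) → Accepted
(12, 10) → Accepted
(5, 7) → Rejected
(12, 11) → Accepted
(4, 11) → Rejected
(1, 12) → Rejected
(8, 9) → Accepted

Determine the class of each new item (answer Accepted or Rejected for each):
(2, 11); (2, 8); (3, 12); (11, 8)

Rule: first ≥ 7. This holds for each 'Accepted' example and fails for each 'Rejected' one.
Rejected: (2, 11), since first 2.
Rejected: (2, 8), since first 2.
Rejected: (3, 12), since first 3.
Accepted: (11, 8), since first 11.

Rejected, Rejected, Rejected, Accepted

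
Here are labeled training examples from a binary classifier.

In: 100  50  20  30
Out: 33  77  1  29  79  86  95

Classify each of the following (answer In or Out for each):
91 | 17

A rule that fits every label: multiple of 10 — true of each 'In' example, false of each 'Out' one.
Out: 91, since 91 = 10·9 + 1. Out: 17, since 17 = 10·1 + 7.

Out, Out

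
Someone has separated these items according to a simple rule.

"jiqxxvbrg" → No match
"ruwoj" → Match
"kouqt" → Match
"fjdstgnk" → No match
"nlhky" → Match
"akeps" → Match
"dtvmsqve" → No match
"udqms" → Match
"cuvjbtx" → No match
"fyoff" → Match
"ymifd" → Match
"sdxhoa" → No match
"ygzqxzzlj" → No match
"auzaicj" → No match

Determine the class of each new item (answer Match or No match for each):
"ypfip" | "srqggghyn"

Looking at the examples, the only property every 'Match' case has and every 'No match' case lacks is: length 5.
"ypfip": length 5, fits → Match. "srqggghyn": length 9, fails the rule → No match.

Match, No match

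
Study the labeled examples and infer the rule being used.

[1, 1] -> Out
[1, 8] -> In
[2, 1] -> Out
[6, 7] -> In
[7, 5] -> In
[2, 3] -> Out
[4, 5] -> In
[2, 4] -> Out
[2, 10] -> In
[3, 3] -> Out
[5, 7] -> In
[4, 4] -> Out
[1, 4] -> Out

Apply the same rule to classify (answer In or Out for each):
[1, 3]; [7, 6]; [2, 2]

Out, In, Out

The rule appears to be: sum ≥ 9.
[1, 3]: Out (1+3 = 4). [7, 6]: In (7+6 = 13). [2, 2]: Out (2+2 = 4).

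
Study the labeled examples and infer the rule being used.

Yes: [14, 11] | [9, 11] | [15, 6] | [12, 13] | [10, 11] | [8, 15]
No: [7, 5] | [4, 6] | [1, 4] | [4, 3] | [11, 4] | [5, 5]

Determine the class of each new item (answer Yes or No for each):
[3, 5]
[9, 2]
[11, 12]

No, No, Yes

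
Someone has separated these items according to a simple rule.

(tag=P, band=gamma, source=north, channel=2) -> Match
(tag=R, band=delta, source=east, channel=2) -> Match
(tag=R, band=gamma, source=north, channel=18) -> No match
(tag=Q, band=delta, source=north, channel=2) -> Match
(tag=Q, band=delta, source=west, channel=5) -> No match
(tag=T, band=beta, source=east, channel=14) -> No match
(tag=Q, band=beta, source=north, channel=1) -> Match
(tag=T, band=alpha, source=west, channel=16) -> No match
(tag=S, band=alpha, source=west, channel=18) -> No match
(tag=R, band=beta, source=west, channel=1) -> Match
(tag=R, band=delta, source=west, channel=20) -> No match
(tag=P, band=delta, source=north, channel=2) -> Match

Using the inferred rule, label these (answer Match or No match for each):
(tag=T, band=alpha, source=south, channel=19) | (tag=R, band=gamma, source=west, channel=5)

No match, No match

The classifier is using: channel ≤ 2.
(tag=T, band=alpha, source=south, channel=19): channel = 19, does not satisfy this → No match. (tag=R, band=gamma, source=west, channel=5): channel = 5, does not satisfy this → No match.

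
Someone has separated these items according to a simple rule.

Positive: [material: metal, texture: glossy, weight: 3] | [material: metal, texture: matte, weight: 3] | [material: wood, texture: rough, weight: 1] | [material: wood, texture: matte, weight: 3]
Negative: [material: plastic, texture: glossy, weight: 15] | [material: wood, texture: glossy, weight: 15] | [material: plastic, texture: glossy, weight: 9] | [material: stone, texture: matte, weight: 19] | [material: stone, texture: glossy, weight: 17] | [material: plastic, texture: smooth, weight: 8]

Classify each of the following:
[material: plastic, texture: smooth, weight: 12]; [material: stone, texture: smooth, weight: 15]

Rule: weight ≤ 3. This holds for each 'Positive' example and fails for each 'Negative' one.
[material: plastic, texture: smooth, weight: 12]: weight = 12, does not pass → Negative.
[material: stone, texture: smooth, weight: 15]: weight = 15, does not pass → Negative.

Negative, Negative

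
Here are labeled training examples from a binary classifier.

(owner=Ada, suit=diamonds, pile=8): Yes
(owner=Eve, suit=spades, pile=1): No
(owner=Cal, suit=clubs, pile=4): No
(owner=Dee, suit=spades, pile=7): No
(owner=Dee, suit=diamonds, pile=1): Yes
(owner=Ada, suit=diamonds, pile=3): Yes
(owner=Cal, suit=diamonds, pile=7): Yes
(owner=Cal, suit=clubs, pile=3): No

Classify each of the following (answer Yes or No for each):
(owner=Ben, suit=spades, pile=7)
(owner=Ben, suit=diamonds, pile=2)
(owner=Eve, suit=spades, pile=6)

No, Yes, No

All 'Yes' examples share one property — suit is diamonds — and every 'No' example lacks it.
(owner=Ben, suit=spades, pile=7): suit is spades, fails this test → No. (owner=Ben, suit=diamonds, pile=2): suit is diamonds, matches → Yes. (owner=Eve, suit=spades, pile=6): suit is spades, fails this test → No.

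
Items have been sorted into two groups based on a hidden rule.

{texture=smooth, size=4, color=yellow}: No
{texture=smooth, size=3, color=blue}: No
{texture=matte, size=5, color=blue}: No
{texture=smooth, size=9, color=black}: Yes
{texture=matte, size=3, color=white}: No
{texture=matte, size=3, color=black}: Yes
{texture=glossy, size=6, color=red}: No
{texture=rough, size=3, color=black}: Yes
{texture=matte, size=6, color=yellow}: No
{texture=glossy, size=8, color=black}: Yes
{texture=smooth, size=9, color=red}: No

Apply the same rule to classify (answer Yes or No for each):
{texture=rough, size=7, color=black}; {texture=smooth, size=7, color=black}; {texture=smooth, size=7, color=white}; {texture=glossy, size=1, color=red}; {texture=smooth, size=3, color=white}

The classifier is using: color is black.

Yes, Yes, No, No, No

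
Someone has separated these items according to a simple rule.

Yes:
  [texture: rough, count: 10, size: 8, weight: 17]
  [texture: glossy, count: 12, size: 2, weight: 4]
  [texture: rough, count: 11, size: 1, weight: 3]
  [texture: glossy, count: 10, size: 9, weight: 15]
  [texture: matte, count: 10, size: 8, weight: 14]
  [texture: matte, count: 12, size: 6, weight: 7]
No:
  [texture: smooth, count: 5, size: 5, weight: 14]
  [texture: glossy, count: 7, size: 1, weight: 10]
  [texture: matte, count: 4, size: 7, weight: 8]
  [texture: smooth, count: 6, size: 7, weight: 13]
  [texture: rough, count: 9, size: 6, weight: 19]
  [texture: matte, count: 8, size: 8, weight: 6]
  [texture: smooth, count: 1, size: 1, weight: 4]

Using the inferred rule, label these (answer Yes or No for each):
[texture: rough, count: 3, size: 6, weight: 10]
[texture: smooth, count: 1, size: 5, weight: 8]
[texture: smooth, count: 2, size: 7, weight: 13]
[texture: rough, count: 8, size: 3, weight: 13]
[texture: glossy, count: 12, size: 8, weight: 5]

No, No, No, No, Yes

One predicate separates the groups cleanly: count ≥ 10.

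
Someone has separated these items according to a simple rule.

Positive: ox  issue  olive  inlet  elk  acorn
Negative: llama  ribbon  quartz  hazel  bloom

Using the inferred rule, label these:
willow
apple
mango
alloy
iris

Looking at the examples, the only property every 'Positive' case has and every 'Negative' case lacks is: starts with a vowel.
Negative: willow, since starts with 'w'. Positive: apple, since starts with 'a'. Negative: mango, since starts with 'm'. Positive: alloy, since starts with 'a'. Positive: iris, since starts with 'i'.

Negative, Positive, Negative, Positive, Positive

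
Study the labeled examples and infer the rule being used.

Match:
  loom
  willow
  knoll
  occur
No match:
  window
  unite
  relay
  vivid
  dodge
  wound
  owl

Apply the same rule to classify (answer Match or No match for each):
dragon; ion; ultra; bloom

No match, No match, No match, Match

Checking candidate rules against both groups, what survives is: has a double letter.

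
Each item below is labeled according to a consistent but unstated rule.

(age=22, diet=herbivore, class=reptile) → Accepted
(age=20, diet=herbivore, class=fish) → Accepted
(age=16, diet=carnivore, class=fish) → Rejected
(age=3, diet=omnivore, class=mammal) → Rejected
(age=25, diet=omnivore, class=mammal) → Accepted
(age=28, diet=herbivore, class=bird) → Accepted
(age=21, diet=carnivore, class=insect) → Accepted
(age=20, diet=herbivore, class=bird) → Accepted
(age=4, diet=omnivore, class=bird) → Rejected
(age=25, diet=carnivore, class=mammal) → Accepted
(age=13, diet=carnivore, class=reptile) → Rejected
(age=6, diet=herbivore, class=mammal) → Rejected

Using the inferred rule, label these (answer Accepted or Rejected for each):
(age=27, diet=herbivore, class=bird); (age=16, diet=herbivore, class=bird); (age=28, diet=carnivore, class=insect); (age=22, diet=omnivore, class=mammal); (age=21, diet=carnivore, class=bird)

Accepted, Rejected, Accepted, Accepted, Accepted

Every 'Accepted' example satisfies: age ≥ 20. None of the 'Rejected' examples do.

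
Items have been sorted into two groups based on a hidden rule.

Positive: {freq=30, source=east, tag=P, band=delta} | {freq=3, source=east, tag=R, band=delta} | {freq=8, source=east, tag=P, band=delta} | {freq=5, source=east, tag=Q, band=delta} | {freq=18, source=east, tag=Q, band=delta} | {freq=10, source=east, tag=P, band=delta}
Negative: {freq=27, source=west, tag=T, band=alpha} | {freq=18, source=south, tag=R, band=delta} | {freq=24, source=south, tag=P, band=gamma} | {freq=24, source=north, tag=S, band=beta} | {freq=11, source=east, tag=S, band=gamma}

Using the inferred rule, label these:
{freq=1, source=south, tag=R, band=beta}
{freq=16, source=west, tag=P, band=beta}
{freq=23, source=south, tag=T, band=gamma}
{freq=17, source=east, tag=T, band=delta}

'Positive' ⟺ source is east AND band is delta.
{freq=1, source=south, tag=R, band=beta}: Negative (source is south, band is beta).
{freq=16, source=west, tag=P, band=beta}: Negative (source is west, band is beta).
{freq=23, source=south, tag=T, band=gamma}: Negative (source is south, band is gamma).
{freq=17, source=east, tag=T, band=delta}: Positive (source is east, band is delta).

Negative, Negative, Negative, Positive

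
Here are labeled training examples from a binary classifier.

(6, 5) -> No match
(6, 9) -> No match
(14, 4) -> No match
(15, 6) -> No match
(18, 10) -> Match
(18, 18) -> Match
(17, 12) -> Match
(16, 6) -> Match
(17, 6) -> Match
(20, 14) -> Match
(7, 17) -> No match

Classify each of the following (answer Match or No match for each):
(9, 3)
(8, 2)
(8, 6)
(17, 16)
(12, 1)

No match, No match, No match, Match, No match

A rule that fits every label: first ≥ 16 — true of each 'Match' example, false of each 'No match' one.
(9, 3): first 9 — doesn't qualify, so No match.
(8, 2): first 8 — doesn't qualify, so No match.
(8, 6): first 8 — doesn't qualify, so No match.
(17, 16): first 17 — has this property, so Match.
(12, 1): first 12 — doesn't qualify, so No match.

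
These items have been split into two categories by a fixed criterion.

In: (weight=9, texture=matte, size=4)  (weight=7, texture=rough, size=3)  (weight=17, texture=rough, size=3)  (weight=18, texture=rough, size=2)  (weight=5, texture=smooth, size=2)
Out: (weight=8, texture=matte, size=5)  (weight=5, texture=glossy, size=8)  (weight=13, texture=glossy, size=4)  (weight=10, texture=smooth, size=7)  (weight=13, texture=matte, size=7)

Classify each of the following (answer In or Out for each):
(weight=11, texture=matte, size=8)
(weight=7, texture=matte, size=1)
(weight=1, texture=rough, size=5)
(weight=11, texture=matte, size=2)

Out, In, Out, In

The common property of the 'In' items is: size ≤ 3 OR weight = 9. No 'Out' item has it.
(weight=11, texture=matte, size=8) → size = 8, weight = 11 → Out.
(weight=7, texture=matte, size=1) → size = 1, weight = 7 → In.
(weight=1, texture=rough, size=5) → size = 5, weight = 1 → Out.
(weight=11, texture=matte, size=2) → size = 2, weight = 11 → In.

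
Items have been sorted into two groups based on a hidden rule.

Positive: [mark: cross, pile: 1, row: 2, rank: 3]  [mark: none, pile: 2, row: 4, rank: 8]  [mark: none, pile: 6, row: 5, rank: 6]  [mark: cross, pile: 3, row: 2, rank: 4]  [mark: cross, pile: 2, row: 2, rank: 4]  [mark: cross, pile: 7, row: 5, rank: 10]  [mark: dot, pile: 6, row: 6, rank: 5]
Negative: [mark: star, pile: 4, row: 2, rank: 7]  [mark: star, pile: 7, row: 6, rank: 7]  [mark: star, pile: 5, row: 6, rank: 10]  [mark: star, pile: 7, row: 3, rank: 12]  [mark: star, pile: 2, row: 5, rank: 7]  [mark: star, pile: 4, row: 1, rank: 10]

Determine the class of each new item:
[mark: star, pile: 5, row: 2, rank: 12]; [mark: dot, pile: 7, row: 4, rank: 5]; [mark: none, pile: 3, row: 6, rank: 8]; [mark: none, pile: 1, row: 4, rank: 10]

The classifier is using: mark is not star.

Negative, Positive, Positive, Positive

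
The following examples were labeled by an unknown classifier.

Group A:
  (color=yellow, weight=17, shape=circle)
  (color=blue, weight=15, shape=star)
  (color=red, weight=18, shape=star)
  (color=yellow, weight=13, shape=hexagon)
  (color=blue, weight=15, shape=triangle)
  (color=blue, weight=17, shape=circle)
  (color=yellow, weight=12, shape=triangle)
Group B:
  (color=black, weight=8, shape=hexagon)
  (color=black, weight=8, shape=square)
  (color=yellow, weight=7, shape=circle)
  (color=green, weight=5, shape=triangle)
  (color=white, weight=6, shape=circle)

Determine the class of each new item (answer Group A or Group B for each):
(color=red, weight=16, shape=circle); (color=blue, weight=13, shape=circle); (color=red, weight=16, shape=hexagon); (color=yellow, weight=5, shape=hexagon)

All 'Group A' examples share one property — weight ≥ 12 — and every 'Group B' example lacks it.

Group A, Group A, Group A, Group B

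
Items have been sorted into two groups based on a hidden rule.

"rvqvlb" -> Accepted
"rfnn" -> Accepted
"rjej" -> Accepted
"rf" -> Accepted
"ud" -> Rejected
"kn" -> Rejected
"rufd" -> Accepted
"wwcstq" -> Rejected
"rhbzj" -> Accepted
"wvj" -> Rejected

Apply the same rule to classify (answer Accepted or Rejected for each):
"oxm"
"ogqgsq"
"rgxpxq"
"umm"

The pattern is that an item is 'Accepted' exactly when: contains 'r'.

Rejected, Rejected, Accepted, Rejected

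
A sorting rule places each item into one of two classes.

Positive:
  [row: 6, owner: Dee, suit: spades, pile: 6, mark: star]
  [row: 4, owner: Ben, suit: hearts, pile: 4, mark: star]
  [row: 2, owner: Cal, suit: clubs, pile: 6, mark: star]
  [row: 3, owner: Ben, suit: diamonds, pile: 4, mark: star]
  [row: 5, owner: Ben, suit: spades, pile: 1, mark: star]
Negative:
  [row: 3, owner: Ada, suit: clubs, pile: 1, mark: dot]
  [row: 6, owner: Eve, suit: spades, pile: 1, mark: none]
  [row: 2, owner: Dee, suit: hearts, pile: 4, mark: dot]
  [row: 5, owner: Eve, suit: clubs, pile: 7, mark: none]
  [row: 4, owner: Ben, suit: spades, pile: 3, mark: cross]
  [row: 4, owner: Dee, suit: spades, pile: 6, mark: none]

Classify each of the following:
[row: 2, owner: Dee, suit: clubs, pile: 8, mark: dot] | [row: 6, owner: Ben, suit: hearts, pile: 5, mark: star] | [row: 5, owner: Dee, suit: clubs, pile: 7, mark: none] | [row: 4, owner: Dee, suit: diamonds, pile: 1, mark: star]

Negative, Positive, Negative, Positive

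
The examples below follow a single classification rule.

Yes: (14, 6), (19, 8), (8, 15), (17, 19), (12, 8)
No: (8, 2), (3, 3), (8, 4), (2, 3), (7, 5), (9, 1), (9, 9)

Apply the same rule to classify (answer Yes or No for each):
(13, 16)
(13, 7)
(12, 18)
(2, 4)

Every 'Yes' example satisfies: sum ≥ 20. None of the 'No' examples do.
Yes: (13, 16), since 13+16 = 29. Yes: (13, 7), since 13+7 = 20. Yes: (12, 18), since 12+18 = 30. No: (2, 4), since 2+4 = 6.

Yes, Yes, Yes, No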